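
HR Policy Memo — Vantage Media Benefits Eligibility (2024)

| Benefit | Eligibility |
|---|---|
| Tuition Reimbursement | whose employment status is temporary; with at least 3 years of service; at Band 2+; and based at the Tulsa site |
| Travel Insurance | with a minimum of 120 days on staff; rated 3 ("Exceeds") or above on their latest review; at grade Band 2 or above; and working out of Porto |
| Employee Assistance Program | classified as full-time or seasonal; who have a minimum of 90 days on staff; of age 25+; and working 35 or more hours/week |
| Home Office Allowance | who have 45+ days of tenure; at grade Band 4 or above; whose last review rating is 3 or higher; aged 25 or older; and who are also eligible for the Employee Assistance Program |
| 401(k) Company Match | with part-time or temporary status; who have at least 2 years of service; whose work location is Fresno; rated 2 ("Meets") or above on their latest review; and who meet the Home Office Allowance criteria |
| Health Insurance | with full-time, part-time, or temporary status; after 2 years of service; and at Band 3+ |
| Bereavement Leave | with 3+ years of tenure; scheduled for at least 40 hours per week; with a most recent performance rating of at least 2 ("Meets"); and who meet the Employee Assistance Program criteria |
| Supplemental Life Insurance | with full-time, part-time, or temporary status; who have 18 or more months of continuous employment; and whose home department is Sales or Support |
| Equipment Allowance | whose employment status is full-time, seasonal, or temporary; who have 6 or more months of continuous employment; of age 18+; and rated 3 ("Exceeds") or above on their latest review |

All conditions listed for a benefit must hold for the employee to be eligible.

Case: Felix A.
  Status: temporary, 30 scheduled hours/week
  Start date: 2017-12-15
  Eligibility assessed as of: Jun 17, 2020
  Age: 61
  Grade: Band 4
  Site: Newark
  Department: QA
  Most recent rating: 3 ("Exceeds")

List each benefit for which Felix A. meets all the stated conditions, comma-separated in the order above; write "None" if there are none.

Health Insurance, Equipment Allowance

Service from 2017-12-15 to Jun 17, 2020: 915 days.
Tuition Reimbursement — status temporary ✓; service 915 days < 3 years (≈1095 days) ✗ → not eligible.
Travel Insurance — service 915 days ≥ 120 days ✓; rating 3 ≥ 3 ✓; grade Band 4 ≥ Band 2 ✓; site Newark ✗ (not Porto) → not eligible.
Employee Assistance Program — status temporary ✗ (requires full-time or seasonal) → not eligible.
Home Office Allowance — service 915 days ≥ 45 days ✓; grade Band 4 ≥ Band 4 ✓; rating 3 ≥ 3 ✓; age 61 ≥ 25 ✓; not eligible for Employee Assistance Program ✗ → not eligible.
401(k) Company Match — status temporary ✓; service 915 days ≥ 2 years (≈730 days) ✓; site Newark ✗ (not Fresno) → not eligible.
Health Insurance — status temporary ✓; service 915 days ≥ 2 years (≈730 days) ✓; grade Band 4 ≥ Band 3 ✓ → eligible.
Bereavement Leave — service 915 days < 3 years (≈1095 days) ✗ → not eligible.
Supplemental Life Insurance — status temporary ✓; service 915 days ≥ 18 months (≈540 days) ✓; dept QA ✗ → not eligible.
Equipment Allowance — status temporary ✓; service 915 days ≥ 6 months (≈180 days) ✓; age 61 ≥ 18 ✓; rating 3 ≥ 3 ✓ → eligible.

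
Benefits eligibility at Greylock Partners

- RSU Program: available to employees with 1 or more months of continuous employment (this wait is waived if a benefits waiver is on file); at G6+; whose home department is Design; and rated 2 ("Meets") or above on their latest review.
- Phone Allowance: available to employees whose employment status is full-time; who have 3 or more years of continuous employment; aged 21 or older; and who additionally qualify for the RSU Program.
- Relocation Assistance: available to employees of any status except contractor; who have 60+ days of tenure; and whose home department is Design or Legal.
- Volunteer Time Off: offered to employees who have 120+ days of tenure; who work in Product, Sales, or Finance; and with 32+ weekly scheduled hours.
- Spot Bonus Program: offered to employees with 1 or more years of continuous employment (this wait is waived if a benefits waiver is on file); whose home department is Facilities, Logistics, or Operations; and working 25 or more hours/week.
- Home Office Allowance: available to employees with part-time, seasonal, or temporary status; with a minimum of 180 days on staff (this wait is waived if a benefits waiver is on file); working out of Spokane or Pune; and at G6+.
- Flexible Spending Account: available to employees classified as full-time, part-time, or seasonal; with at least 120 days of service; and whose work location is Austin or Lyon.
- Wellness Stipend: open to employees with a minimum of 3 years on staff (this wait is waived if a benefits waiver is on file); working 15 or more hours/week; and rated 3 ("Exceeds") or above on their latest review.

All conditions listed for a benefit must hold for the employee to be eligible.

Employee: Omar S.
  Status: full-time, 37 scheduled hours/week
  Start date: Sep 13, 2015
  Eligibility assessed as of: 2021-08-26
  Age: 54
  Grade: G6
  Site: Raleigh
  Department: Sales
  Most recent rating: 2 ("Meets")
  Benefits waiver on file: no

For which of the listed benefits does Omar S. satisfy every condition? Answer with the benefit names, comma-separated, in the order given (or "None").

Volunteer Time Off

Service from Sep 13, 2015 to 2021-08-26: 2174 days.
RSU Program — no waiver, service 2174 days ≥ 1 month (≈30 days) ✓; grade G6 ≥ G6 ✓; dept Sales ✗ → not eligible.
Phone Allowance — status full-time ✓; service 2174 days ≥ 3 years (≈1095 days) ✓; age 54 ≥ 21 ✓; not eligible for RSU Program ✗ → not eligible.
Relocation Assistance — status full-time ✓ (not excluded); service 2174 days ≥ 60 days ✓; dept Sales ✗ → not eligible.
Volunteer Time Off — service 2174 days ≥ 120 days ✓; dept Sales ✓; 37 hrs/wk ≥ 32 ✓ → eligible.
Spot Bonus Program — no waiver, service 2174 days ≥ 1 year (≈365 days) ✓; dept Sales ✗ → not eligible.
Home Office Allowance — status full-time ✗ (requires part-time, seasonal, or temporary) → not eligible.
Flexible Spending Account — status full-time ✓; service 2174 days ≥ 120 days ✓; site Raleigh ✗ (not Austin or Lyon) → not eligible.
Wellness Stipend — no waiver, service 2174 days ≥ 3 years (≈1095 days) ✓; 37 hrs/wk ≥ 15 ✓; rating 2 < 3 ✗ → not eligible.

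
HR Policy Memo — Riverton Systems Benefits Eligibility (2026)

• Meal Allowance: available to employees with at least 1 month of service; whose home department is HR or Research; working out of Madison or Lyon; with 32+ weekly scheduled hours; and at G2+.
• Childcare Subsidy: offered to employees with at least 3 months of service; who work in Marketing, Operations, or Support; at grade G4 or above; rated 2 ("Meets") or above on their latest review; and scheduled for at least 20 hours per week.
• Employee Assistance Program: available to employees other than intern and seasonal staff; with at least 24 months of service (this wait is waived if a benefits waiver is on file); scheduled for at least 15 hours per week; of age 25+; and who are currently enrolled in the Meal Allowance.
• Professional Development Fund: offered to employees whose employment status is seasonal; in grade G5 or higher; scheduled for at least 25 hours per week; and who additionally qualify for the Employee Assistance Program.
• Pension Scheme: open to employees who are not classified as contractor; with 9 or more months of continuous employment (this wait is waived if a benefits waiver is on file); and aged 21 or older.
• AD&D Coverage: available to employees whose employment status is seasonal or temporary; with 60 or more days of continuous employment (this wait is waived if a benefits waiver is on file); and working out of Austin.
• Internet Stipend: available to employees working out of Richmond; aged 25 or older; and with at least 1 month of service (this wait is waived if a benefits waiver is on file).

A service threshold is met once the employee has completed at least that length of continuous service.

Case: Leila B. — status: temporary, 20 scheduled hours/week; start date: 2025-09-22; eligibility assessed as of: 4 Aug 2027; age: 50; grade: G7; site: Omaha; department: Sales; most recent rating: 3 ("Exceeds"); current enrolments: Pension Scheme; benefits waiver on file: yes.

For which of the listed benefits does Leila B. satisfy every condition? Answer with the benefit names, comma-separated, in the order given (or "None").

Pension Scheme

Service from 2025-09-22 to 4 Aug 2027: 681 days.
Meal Allowance — service 681 days ≥ 1 month (≈30 days) ✓; dept Sales ✗ → not eligible.
Childcare Subsidy — service 681 days ≥ 3 months (≈90 days) ✓; dept Sales ✗ → not eligible.
Employee Assistance Program — status temporary ✓ (not excluded); benefits waiver on file ✓; 20 hrs/wk ≥ 15 ✓; age 50 ≥ 25 ✓; not enrolled in Meal Allowance ✗ → not eligible.
Professional Development Fund — status temporary ✗ (requires seasonal) → not eligible.
Pension Scheme — status temporary ✓ (not excluded); benefits waiver on file ✓; age 50 ≥ 21 ✓ → eligible.
AD&D Coverage — status temporary ✓; benefits waiver on file ✓; site Omaha ✗ (not Austin) → not eligible.
Internet Stipend — site Omaha ✗ (not Richmond) → not eligible.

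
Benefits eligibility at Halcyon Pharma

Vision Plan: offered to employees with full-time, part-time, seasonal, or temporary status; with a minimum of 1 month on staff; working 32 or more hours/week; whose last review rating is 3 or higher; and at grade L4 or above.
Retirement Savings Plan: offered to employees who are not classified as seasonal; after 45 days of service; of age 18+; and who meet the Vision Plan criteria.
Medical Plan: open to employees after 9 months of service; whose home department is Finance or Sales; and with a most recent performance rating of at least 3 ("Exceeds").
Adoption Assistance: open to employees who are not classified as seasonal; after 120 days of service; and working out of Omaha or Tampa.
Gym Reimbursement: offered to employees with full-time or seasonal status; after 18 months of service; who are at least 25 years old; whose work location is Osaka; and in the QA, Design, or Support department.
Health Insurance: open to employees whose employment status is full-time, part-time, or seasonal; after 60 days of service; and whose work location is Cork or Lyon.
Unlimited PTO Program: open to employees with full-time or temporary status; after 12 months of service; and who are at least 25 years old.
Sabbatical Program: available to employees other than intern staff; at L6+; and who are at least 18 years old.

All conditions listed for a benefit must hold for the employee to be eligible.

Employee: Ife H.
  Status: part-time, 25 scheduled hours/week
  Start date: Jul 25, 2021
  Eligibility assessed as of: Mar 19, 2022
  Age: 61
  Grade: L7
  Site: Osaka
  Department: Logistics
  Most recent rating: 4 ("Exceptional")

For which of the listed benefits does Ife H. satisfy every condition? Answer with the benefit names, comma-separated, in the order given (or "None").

Sabbatical Program

Service from Jul 25, 2021 to Mar 19, 2022: 237 days.
Vision Plan — status part-time ✓; service 237 days ≥ 1 month (≈30 days) ✓; 25 hrs/wk < 32 ✗ → not eligible.
Retirement Savings Plan — status part-time ✓ (not excluded); service 237 days ≥ 45 days ✓; age 61 ≥ 18 ✓; not eligible for Vision Plan ✗ → not eligible.
Medical Plan — service 237 days < 9 months (≈270 days) ✗ → not eligible.
Adoption Assistance — status part-time ✓ (not excluded); service 237 days ≥ 120 days ✓; site Osaka ✗ (not Omaha or Tampa) → not eligible.
Gym Reimbursement — status part-time ✗ (requires full-time or seasonal) → not eligible.
Health Insurance — status part-time ✓; service 237 days ≥ 60 days ✓; site Osaka ✗ (not Cork or Lyon) → not eligible.
Unlimited PTO Program — status part-time ✗ (requires full-time or temporary) → not eligible.
Sabbatical Program — status part-time ✓ (not excluded); grade L7 ≥ L6 ✓; age 61 ≥ 18 ✓ → eligible.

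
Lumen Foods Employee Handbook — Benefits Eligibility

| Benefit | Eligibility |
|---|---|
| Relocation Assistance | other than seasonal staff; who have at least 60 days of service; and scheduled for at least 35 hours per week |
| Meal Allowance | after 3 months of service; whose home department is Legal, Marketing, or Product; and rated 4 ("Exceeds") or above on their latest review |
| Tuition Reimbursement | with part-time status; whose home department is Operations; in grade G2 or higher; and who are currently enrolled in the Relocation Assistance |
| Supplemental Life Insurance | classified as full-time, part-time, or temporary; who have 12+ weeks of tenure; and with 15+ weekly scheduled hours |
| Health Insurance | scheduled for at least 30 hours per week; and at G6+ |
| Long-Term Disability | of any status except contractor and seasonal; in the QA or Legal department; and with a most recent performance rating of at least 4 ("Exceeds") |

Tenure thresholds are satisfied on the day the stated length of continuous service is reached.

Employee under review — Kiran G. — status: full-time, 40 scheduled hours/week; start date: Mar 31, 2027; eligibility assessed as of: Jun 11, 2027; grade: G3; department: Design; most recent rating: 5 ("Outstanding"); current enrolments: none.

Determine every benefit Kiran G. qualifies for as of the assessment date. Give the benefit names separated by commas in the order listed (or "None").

Relocation Assistance

Service from Mar 31, 2027 to Jun 11, 2027: 72 days.
Relocation Assistance — status full-time ✓ (not excluded); service 72 days ≥ 60 days ✓; 40 hrs/wk ≥ 35 ✓ → eligible.
Meal Allowance — service 72 days < 3 months (≈90 days) ✗ → not eligible.
Tuition Reimbursement — status full-time ✗ (requires part-time) → not eligible.
Supplemental Life Insurance — status full-time ✓; service 72 days < 12 weeks (≈84 days) ✗ → not eligible.
Health Insurance — 40 hrs/wk ≥ 30 ✓; grade G3 < G6 ✗ → not eligible.
Long-Term Disability — status full-time ✓ (not excluded); dept Design ✗ → not eligible.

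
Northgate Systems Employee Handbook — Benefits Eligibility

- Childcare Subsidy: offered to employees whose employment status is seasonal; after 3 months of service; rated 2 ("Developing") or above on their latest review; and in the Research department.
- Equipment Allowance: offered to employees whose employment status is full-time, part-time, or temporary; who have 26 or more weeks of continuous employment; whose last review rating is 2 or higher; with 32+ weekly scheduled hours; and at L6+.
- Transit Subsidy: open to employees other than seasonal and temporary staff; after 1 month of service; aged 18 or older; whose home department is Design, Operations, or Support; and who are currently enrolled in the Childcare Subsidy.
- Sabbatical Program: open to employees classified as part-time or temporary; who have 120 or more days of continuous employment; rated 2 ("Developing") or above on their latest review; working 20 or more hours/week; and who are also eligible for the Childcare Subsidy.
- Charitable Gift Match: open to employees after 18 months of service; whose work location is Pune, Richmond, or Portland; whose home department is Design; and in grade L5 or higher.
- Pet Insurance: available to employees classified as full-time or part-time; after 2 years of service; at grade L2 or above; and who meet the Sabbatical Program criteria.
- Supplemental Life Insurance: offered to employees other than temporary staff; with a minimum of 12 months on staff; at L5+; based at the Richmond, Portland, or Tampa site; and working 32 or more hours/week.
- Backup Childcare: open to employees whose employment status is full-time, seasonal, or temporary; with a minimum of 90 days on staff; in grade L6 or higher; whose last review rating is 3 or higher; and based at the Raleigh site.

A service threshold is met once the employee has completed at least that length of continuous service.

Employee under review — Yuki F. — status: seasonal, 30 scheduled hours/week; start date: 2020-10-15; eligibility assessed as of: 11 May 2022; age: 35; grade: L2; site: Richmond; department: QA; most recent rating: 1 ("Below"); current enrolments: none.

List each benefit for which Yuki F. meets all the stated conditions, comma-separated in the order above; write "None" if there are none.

None

Service from 2020-10-15 to 11 May 2022: 573 days.
Childcare Subsidy — status seasonal ✓; service 573 days ≥ 3 months (≈90 days) ✓; rating 1 < 2 ✗ → not eligible.
Equipment Allowance — status seasonal ✗ (requires full-time, part-time, or temporary) → not eligible.
Transit Subsidy — status seasonal ✗ (excluded) → not eligible.
Sabbatical Program — status seasonal ✗ (requires part-time or temporary) → not eligible.
Charitable Gift Match — service 573 days ≥ 18 months (≈540 days) ✓; site Richmond ✓; dept QA ✗ → not eligible.
Pet Insurance — status seasonal ✗ (requires full-time or part-time) → not eligible.
Supplemental Life Insurance — status seasonal ✓ (not excluded); service 573 days ≥ 12 months (≈360 days) ✓; grade L2 < L5 ✗ → not eligible.
Backup Childcare — status seasonal ✓; service 573 days ≥ 90 days ✓; grade L2 < L6 ✗ → not eligible.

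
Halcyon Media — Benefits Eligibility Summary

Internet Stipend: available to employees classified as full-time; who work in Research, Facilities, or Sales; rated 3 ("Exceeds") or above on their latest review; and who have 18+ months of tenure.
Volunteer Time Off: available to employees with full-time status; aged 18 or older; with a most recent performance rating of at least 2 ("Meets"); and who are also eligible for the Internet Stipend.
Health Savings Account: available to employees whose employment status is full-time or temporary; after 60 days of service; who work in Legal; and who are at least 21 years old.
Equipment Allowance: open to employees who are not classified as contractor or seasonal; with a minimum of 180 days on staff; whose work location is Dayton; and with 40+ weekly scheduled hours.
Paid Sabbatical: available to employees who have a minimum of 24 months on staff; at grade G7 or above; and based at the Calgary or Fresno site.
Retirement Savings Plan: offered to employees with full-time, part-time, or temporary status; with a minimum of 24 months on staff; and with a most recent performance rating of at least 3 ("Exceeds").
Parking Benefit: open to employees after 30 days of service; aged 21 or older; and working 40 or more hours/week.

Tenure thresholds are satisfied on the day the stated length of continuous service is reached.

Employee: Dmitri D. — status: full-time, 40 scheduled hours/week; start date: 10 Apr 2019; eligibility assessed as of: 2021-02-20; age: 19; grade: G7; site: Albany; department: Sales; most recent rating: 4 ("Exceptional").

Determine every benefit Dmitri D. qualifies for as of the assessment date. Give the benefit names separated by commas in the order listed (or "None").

Service from 10 Apr 2019 to 2021-02-20: 682 days.
Internet Stipend — status full-time ✓; dept Sales ✓; rating 4 ≥ 3 ✓; service 682 days ≥ 18 months (≈540 days) ✓ → eligible.
Volunteer Time Off — status full-time ✓; age 19 ≥ 18 ✓; rating 4 ≥ 2 ✓; eligible for Internet Stipend ✓ → eligible.
Health Savings Account — status full-time ✓; service 682 days ≥ 60 days ✓; dept Sales ✗ → not eligible.
Equipment Allowance — status full-time ✓ (not excluded); service 682 days ≥ 180 days ✓; site Albany ✗ (not Dayton) → not eligible.
Paid Sabbatical — service 682 days < 24 months (≈720 days) ✗ → not eligible.
Retirement Savings Plan — status full-time ✓; service 682 days < 24 months (≈720 days) ✗ → not eligible.
Parking Benefit — service 682 days ≥ 30 days ✓; age 19 < 21 ✗ → not eligible.

Internet Stipend, Volunteer Time Off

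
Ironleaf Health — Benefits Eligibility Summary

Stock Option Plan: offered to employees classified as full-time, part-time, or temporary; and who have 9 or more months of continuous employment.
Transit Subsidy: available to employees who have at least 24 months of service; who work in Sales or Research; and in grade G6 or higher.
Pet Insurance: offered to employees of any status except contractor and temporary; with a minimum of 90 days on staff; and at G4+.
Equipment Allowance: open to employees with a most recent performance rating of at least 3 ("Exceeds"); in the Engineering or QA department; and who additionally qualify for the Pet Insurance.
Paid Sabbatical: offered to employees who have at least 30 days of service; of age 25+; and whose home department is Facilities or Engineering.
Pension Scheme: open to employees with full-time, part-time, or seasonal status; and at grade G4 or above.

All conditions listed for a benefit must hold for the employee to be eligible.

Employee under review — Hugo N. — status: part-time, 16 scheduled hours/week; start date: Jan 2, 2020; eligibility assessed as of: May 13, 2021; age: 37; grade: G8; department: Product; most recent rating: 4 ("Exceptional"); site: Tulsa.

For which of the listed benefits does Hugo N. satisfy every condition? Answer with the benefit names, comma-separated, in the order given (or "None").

Stock Option Plan, Pet Insurance, Pension Scheme

Service from Jan 2, 2020 to May 13, 2021: 497 days.
Stock Option Plan — status part-time ✓; service 497 days ≥ 9 months (≈270 days) ✓ → eligible.
Transit Subsidy — service 497 days < 24 months (≈720 days) ✗ → not eligible.
Pet Insurance — status part-time ✓ (not excluded); service 497 days ≥ 90 days ✓; grade G8 ≥ G4 ✓ → eligible.
Equipment Allowance — rating 4 ≥ 3 ✓; dept Product ✗ → not eligible.
Paid Sabbatical — service 497 days ≥ 30 days ✓; age 37 ≥ 25 ✓; dept Product ✗ → not eligible.
Pension Scheme — status part-time ✓; grade G8 ≥ G4 ✓ → eligible.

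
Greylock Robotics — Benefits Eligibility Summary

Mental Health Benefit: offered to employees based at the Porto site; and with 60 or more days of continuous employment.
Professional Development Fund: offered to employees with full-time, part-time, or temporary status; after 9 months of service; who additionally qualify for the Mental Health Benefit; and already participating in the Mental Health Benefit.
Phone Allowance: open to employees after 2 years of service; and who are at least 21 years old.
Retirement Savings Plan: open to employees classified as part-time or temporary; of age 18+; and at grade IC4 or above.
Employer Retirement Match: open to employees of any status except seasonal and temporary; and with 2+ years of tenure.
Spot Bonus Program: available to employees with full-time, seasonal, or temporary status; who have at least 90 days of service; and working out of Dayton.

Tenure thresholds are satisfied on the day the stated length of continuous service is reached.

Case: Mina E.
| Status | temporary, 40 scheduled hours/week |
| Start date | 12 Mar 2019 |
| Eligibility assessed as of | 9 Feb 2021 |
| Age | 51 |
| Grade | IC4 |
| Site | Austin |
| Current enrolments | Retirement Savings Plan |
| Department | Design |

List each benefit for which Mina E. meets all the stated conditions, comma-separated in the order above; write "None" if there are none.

Service from 12 Mar 2019 to 9 Feb 2021: 700 days.
Mental Health Benefit — site Austin ✗ (not Porto) → not eligible.
Professional Development Fund — status temporary ✓; service 700 days ≥ 9 months (≈270 days) ✓; not eligible for Mental Health Benefit ✗ → not eligible.
Phone Allowance — service 700 days < 2 years (≈730 days) ✗ → not eligible.
Retirement Savings Plan — status temporary ✓; age 51 ≥ 18 ✓; grade IC4 ≥ IC4 ✓ → eligible.
Employer Retirement Match — status temporary ✗ (excluded) → not eligible.
Spot Bonus Program — status temporary ✓; service 700 days ≥ 90 days ✓; site Austin ✗ (not Dayton) → not eligible.

Retirement Savings Plan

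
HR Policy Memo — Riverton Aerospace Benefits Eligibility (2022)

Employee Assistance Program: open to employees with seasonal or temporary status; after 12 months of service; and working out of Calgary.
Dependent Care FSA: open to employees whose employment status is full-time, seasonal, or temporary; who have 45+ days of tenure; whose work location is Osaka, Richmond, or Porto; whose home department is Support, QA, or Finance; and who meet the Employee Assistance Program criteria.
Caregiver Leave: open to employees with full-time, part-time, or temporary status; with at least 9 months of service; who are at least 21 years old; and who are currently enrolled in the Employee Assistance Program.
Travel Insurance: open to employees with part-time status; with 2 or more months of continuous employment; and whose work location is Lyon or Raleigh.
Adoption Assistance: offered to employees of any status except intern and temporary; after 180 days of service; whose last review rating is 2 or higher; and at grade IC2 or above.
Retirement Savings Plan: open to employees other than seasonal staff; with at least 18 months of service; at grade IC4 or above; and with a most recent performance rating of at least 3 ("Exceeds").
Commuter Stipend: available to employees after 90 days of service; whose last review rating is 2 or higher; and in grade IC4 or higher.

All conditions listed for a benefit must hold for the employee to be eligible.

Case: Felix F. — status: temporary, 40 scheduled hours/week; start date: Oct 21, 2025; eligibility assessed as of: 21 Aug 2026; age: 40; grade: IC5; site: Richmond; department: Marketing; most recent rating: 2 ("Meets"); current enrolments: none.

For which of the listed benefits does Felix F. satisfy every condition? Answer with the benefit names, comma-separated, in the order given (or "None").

Service from Oct 21, 2025 to 21 Aug 2026: 304 days.
Employee Assistance Program — status temporary ✓; service 304 days < 12 months (≈360 days) ✗ → not eligible.
Dependent Care FSA — status temporary ✓; service 304 days ≥ 45 days ✓; site Richmond ✓; dept Marketing ✗ → not eligible.
Caregiver Leave — status temporary ✓; service 304 days ≥ 9 months (≈270 days) ✓; age 40 ≥ 21 ✓; not enrolled in Employee Assistance Program ✗ → not eligible.
Travel Insurance — status temporary ✗ (requires part-time) → not eligible.
Adoption Assistance — status temporary ✗ (excluded) → not eligible.
Retirement Savings Plan — status temporary ✓ (not excluded); service 304 days < 18 months (≈540 days) ✗ → not eligible.
Commuter Stipend — service 304 days ≥ 90 days ✓; rating 2 ≥ 2 ✓; grade IC5 ≥ IC4 ✓ → eligible.

Commuter Stipend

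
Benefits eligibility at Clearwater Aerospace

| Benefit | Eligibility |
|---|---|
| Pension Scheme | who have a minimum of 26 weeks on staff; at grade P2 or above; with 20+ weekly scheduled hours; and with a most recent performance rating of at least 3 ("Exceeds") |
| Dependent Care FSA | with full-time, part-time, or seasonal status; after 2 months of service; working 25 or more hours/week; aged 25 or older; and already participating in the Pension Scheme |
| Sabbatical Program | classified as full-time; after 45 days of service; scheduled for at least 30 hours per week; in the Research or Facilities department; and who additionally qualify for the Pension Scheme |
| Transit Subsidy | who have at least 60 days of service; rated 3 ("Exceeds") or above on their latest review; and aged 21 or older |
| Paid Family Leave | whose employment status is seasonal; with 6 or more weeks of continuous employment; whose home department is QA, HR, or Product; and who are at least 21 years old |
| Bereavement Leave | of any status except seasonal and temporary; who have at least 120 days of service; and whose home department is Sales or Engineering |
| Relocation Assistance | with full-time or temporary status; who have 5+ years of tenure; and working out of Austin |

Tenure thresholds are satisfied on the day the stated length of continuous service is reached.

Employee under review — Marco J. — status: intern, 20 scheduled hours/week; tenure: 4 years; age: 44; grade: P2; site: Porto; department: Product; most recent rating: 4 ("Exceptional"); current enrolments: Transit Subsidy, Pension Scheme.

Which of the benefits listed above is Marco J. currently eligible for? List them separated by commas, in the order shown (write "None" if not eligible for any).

Pension Scheme — service 4 years ≥ 26 weeks (≈182 days) ✓; grade P2 ≥ P2 ✓; 20 hrs/wk ≥ 20 ✓; rating 4 ≥ 3 ✓ → eligible.
Dependent Care FSA — status intern ✗ (requires full-time, part-time, or seasonal) → not eligible.
Sabbatical Program — status intern ✗ (requires full-time) → not eligible.
Transit Subsidy — service 4 years ≥ 60 days ✓; rating 4 ≥ 3 ✓; age 44 ≥ 21 ✓ → eligible.
Paid Family Leave — status intern ✗ (requires seasonal) → not eligible.
Bereavement Leave — status intern ✓ (not excluded); service 4 years ≥ 120 days ✓; dept Product ✗ → not eligible.
Relocation Assistance — status intern ✗ (requires full-time or temporary) → not eligible.

Pension Scheme, Transit Subsidy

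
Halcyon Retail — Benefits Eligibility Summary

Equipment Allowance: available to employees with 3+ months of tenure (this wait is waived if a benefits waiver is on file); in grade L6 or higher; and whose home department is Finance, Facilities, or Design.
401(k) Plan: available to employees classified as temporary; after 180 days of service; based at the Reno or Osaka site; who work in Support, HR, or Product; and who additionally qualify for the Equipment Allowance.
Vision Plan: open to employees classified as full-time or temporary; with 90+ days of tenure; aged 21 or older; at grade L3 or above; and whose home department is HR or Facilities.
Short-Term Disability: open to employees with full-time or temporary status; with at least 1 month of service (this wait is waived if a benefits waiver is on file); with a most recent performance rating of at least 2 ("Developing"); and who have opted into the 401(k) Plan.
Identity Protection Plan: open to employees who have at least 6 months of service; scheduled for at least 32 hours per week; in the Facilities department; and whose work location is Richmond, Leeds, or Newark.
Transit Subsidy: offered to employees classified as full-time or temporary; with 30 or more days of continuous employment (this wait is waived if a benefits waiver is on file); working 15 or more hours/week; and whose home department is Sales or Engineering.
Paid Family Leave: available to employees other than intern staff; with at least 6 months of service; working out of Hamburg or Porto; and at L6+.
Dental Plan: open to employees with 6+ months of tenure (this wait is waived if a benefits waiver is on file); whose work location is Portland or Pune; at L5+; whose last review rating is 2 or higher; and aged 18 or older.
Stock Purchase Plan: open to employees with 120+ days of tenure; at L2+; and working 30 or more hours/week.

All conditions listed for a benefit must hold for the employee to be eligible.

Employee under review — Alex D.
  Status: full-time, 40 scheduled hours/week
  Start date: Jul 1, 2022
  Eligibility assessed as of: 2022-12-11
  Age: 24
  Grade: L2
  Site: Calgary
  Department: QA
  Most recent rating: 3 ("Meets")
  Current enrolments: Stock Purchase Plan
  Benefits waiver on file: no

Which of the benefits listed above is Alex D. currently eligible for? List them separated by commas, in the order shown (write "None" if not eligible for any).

Stock Purchase Plan

Service from Jul 1, 2022 to 2022-12-11: 163 days.
Equipment Allowance — no waiver, service 163 days ≥ 3 months (≈90 days) ✓; grade L2 < L6 ✗ → not eligible.
401(k) Plan — status full-time ✗ (requires temporary) → not eligible.
Vision Plan — status full-time ✓; service 163 days ≥ 90 days ✓; age 24 ≥ 21 ✓; grade L2 < L3 ✗ → not eligible.
Short-Term Disability — status full-time ✓; no waiver, service 163 days ≥ 1 month (≈30 days) ✓; rating 3 ≥ 2 ✓; not enrolled in 401(k) Plan ✗ → not eligible.
Identity Protection Plan — service 163 days < 6 months (≈180 days) ✗ → not eligible.
Transit Subsidy — status full-time ✓; no waiver, service 163 days ≥ 30 days ✓; 40 hrs/wk ≥ 15 ✓; dept QA ✗ → not eligible.
Paid Family Leave — status full-time ✓ (not excluded); service 163 days < 6 months (≈180 days) ✗ → not eligible.
Dental Plan — no waiver, service 163 days < 6 months (≈180 days) ✗ → not eligible.
Stock Purchase Plan — service 163 days ≥ 120 days ✓; grade L2 ≥ L2 ✓; 40 hrs/wk ≥ 30 ✓ → eligible.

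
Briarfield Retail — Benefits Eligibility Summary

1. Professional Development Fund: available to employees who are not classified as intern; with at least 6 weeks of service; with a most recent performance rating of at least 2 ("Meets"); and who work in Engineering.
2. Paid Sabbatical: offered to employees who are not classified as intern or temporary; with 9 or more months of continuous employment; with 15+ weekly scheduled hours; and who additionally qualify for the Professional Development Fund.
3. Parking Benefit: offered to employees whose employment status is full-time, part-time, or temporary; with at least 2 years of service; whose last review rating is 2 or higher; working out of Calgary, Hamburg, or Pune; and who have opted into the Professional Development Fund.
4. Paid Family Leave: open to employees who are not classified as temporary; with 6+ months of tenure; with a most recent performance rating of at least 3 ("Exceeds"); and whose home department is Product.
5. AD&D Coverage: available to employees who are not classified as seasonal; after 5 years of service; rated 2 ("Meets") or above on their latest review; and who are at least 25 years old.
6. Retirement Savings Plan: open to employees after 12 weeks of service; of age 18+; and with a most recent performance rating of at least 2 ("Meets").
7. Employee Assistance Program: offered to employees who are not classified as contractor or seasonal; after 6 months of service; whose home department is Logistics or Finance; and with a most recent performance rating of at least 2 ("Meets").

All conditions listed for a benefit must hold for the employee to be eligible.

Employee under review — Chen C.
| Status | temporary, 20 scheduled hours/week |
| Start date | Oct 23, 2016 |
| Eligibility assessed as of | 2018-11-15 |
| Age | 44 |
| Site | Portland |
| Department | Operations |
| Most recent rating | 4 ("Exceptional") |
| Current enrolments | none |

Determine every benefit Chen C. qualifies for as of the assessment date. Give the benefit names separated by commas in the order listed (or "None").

Retirement Savings Plan

Service from Oct 23, 2016 to 2018-11-15: 753 days.
Professional Development Fund — status temporary ✓ (not excluded); service 753 days ≥ 6 weeks (≈42 days) ✓; rating 4 ≥ 2 ✓; dept Operations ✗ → not eligible.
Paid Sabbatical — status temporary ✗ (excluded) → not eligible.
Parking Benefit — status temporary ✓; service 753 days ≥ 2 years (≈730 days) ✓; rating 4 ≥ 2 ✓; site Portland ✗ (not Calgary, Hamburg, or Pune) → not eligible.
Paid Family Leave — status temporary ✗ (excluded) → not eligible.
AD&D Coverage — status temporary ✓ (not excluded); service 753 days < 5 years (≈1825 days) ✗ → not eligible.
Retirement Savings Plan — service 753 days ≥ 12 weeks (≈84 days) ✓; age 44 ≥ 18 ✓; rating 4 ≥ 2 ✓ → eligible.
Employee Assistance Program — status temporary ✓ (not excluded); service 753 days ≥ 6 months (≈180 days) ✓; dept Operations ✗ → not eligible.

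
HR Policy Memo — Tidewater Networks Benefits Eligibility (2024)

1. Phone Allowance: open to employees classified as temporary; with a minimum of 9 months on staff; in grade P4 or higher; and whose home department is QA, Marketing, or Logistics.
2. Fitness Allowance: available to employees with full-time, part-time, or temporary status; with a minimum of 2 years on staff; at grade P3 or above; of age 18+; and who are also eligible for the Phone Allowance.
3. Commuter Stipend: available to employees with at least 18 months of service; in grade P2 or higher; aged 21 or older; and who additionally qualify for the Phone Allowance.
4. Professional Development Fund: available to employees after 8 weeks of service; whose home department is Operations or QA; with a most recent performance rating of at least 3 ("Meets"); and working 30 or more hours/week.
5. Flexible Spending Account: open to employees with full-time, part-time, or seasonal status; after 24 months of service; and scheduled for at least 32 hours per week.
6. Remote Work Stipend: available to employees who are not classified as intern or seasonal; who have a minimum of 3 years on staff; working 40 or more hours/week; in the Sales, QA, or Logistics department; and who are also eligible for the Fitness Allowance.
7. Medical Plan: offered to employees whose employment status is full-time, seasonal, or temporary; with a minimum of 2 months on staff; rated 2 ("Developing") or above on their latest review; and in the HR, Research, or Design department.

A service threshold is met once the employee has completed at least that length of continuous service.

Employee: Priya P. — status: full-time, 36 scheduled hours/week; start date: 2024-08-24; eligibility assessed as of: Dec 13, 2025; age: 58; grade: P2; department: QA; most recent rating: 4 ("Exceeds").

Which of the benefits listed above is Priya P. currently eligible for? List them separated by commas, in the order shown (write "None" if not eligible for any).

Service from 2024-08-24 to Dec 13, 2025: 476 days.
Phone Allowance — status full-time ✗ (requires temporary) → not eligible.
Fitness Allowance — status full-time ✓; service 476 days < 2 years (≈730 days) ✗ → not eligible.
Commuter Stipend — service 476 days < 18 months (≈540 days) ✗ → not eligible.
Professional Development Fund — service 476 days ≥ 8 weeks (≈56 days) ✓; dept QA ✓; rating 4 ≥ 3 ✓; 36 hrs/wk ≥ 30 ✓ → eligible.
Flexible Spending Account — status full-time ✓; service 476 days < 24 months (≈720 days) ✗ → not eligible.
Remote Work Stipend — status full-time ✓ (not excluded); service 476 days < 3 years (≈1095 days) ✗ → not eligible.
Medical Plan — status full-time ✓; service 476 days ≥ 2 months (≈60 days) ✓; rating 4 ≥ 2 ✓; dept QA ✗ → not eligible.

Professional Development Fund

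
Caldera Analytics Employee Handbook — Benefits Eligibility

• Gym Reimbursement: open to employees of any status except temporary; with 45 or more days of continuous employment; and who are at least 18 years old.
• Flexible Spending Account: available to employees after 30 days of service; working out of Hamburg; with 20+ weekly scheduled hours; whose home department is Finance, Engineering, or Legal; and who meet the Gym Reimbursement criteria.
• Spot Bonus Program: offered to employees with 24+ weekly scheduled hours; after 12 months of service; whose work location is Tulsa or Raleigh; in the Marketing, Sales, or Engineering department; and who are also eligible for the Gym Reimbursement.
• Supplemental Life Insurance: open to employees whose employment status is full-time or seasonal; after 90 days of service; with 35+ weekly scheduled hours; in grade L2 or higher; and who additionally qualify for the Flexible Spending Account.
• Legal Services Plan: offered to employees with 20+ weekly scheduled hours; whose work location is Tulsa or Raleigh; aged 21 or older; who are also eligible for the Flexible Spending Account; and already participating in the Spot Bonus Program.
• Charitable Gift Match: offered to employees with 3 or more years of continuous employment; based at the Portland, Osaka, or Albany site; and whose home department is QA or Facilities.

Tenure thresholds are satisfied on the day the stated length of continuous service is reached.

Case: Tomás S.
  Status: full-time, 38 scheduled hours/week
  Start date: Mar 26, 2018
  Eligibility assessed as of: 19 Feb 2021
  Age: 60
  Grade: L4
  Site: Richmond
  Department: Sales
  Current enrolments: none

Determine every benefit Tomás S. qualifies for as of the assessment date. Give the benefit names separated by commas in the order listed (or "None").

Service from Mar 26, 2018 to 19 Feb 2021: 1061 days.
Gym Reimbursement — status full-time ✓ (not excluded); service 1061 days ≥ 45 days ✓; age 60 ≥ 18 ✓ → eligible.
Flexible Spending Account — service 1061 days ≥ 30 days ✓; site Richmond ✗ (not Hamburg) → not eligible.
Spot Bonus Program — 38 hrs/wk ≥ 24 ✓; service 1061 days ≥ 12 months (≈360 days) ✓; site Richmond ✗ (not Tulsa or Raleigh) → not eligible.
Supplemental Life Insurance — status full-time ✓; service 1061 days ≥ 90 days ✓; 38 hrs/wk ≥ 35 ✓; grade L4 ≥ L2 ✓; not eligible for Flexible Spending Account ✗ → not eligible.
Legal Services Plan — 38 hrs/wk ≥ 20 ✓; site Richmond ✗ (not Tulsa or Raleigh) → not eligible.
Charitable Gift Match — service 1061 days < 3 years (≈1095 days) ✗ → not eligible.

Gym Reimbursement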